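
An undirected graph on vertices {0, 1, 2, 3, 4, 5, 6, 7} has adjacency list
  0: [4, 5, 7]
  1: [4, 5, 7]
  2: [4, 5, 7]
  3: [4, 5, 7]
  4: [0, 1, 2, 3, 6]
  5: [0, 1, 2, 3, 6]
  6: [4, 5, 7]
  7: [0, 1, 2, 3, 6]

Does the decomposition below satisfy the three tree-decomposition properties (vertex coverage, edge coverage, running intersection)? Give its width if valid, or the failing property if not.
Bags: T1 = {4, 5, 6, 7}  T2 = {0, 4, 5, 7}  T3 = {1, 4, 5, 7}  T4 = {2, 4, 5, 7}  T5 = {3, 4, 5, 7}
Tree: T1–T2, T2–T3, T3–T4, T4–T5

Checking the three conditions: (i) the bags cover all of {0, 1, 2, 3, 4, 5, 6, 7}; (ii) for each edge, some bag contains both endpoints; (iii) the bags containing any fixed vertex form a subtree. All hold, so the decomposition is valid with width 4 − 1 = 3.

Yes; width 3.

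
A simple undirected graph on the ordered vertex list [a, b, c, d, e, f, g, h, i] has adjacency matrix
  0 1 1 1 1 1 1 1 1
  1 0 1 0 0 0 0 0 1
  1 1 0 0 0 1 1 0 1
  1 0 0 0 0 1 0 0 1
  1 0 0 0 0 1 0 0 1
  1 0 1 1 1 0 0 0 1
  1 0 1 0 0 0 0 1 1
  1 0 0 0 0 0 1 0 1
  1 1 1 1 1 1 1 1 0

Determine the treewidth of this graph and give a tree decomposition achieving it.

Every bag has size at most 4, so the width is 4 − 1 = 3 and tw(G) ≤ 3. For the lower bound, the 4 vertices {a, g, h, i} are pairwise adjacent, and any tree decomposition puts a clique entirely inside one bag — forcing width ≥ 3. Combining the bounds, tw(G) = 3.

Treewidth 3.
One optimal decomposition is:
Bags: B1 = {a, d, f, i}  B2 = {a, c, f, i}  B3 = {a, c, g, i}  B4 = {a, g, h, i}  B5 = {a, e, f, i}  B6 = {a, b, c, i}
Tree: B1–B2, B2–B3, B3–B4, B1–B5, B2–B6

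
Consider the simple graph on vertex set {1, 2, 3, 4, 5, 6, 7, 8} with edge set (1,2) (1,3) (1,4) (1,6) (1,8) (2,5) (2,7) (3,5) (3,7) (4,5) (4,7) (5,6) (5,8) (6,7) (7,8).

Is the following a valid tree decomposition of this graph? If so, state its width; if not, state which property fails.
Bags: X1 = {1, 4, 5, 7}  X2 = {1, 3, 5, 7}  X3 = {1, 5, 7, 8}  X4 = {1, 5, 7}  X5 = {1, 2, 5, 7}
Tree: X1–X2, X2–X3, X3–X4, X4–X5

A tree decomposition must satisfy three properties: every vertex lies in some bag; for every edge, both endpoints lie together in some bag; and for every vertex, the bags containing it form a connected subtree. Here vertex 6 appears in no bag, so the decomposition is invalid.

No — vertex 6 appears in no bag.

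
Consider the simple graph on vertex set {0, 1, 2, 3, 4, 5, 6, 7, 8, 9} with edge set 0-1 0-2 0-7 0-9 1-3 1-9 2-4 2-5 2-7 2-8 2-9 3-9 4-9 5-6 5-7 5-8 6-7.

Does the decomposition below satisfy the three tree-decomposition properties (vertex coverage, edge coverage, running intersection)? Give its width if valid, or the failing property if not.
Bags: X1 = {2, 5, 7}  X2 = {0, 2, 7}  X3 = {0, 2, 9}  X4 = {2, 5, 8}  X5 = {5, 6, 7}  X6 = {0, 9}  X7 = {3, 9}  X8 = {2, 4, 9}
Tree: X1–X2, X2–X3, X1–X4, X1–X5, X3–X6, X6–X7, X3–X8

No — vertex 1 appears in no bag.

A tree decomposition must satisfy three properties: every vertex lies in some bag; for every edge, both endpoints lie together in some bag; and for every vertex, the bags containing it form a connected subtree. Here vertex 1 appears in no bag, so the decomposition is invalid.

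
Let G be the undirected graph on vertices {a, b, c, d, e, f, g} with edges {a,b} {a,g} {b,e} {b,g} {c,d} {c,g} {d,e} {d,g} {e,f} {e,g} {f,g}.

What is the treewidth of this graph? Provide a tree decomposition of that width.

Each bag holds 3 vertices, so the decomposition has width 2, which upper-bounds the treewidth. Conversely, {d, e, g} is a clique of size 3, and the vertices of any clique must share a bag in every tree decomposition; so some bag has ≥ 3 vertices and tw(G) ≥ 2. Therefore the treewidth is 2.

Treewidth 2.
Bags: B1 = {b, e, g}  B2 = {e, f, g}  B3 = {d, e, g}  B4 = {c, d, g}  B5 = {a, b, g}
Tree: B1–B2, B2–B3, B3–B4, B1–B5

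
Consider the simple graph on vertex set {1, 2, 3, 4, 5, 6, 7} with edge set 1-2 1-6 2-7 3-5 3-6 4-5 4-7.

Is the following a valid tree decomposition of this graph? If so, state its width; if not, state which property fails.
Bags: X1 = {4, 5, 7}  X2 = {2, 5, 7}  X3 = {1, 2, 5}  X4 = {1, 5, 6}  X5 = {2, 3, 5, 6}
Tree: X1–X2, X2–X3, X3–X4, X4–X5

No — bags containing vertex 2 are not connected in the tree.

A tree decomposition must satisfy three properties: every vertex lies in some bag; for every edge, both endpoints lie together in some bag; and for every vertex, the bags containing it form a connected subtree. Here bags containing vertex 2 are not connected in the tree, so the decomposition is invalid.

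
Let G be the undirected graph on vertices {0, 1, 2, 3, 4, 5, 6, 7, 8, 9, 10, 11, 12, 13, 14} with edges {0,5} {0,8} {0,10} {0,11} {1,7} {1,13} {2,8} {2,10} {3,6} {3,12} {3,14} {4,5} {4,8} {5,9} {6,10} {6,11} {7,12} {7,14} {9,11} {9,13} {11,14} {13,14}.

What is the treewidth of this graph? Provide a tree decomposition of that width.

Treewidth 3.
Bags: B1 = {1, 7, 12, 13}  B2 = {7, 12, 13, 14}  B3 = {3, 12, 13, 14}  B4 = {3, 9, 13, 14}  B5 = {3, 9, 11, 14}  B6 = {3, 6, 9, 11}  B7 = {5, 6, 9, 11}  B8 = {0, 5, 6, 11}  B9 = {0, 5, 6, 10}  B10 = {0, 4, 5, 10}  B11 = {0, 4, 8, 10}  B12 = {2, 4, 8, 10}
Tree: B1–B2, B2–B3, B3–B4, B4–B5, B5–B6, B6–B7, B7–B8, B8–B9, B9–B10, B10–B11, B11–B12

Each bag holds 4 vertices, so the decomposition has width 3, which upper-bounds the treewidth. For the lower bound: the 4 vertex sets {1,7,12}, {13}, {14}, {3,6,9,11} are disjoint, each induces a connected subgraph, and every pair is joined by at least one edge of G. Contracting each set to a single vertex therefore yields K_{4} as a minor, and since treewidth is minor-monotone, tw(G) ≥ tw(K_{4}) = 3. The upper and lower bounds meet at 3, so that is the treewidth.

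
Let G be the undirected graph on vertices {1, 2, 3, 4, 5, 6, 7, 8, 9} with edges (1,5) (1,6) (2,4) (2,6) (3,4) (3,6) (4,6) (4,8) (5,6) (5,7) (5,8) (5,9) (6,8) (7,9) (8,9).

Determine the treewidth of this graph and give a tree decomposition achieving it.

The largest bag has 3 vertices, giving width 2; this decomposition certifies tw(G) ≤ 2. For the lower bound, the 3 vertices {5, 8, 9} are pairwise adjacent, and any tree decomposition puts a clique entirely inside one bag — forcing width ≥ 2. Therefore the treewidth is 2.

Treewidth 2.
Bags: B1 = {4, 6, 8}  B2 = {5, 6, 8}  B3 = {2, 4, 6}  B4 = {3, 4, 6}  B5 = {5, 8, 9}  B6 = {5, 7, 9}  B7 = {1, 5, 6}
Tree: B1–B2, B1–B3, B1–B4, B2–B5, B5–B6, B2–B7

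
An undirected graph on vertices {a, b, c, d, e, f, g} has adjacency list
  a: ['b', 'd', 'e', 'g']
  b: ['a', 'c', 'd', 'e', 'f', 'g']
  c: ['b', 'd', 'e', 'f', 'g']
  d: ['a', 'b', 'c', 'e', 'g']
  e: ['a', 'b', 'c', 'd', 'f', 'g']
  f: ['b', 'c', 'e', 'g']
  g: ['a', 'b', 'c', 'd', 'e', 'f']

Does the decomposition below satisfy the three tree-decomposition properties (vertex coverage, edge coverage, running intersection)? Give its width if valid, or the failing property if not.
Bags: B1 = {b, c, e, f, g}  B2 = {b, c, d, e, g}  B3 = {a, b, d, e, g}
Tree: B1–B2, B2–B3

Checking the three conditions: (i) the bags cover all of {a, b, c, d, e, f, g}; (ii) for each edge, some bag contains both endpoints; (iii) the bags containing any fixed vertex form a subtree. All hold, so the decomposition is valid with width 5 − 1 = 4.

Yes; width 4.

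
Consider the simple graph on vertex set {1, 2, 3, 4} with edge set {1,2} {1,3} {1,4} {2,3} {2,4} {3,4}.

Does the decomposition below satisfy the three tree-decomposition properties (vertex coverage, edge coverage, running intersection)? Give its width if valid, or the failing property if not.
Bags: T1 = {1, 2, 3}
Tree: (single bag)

A tree decomposition must satisfy three properties: every vertex lies in some bag; for every edge, both endpoints lie together in some bag; and for every vertex, the bags containing it form a connected subtree. Here vertex 4 appears in no bag, so the decomposition is invalid.

No — vertex 4 appears in no bag.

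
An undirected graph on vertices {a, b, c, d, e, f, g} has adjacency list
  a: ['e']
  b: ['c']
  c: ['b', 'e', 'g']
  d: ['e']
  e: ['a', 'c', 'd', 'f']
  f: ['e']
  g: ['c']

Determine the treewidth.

A width-1 tree decomposition is:
Bags: B1 = {b, c}  B2 = {c, e}  B3 = {d, e}  B4 = {a, e}  B5 = {e, f}  B6 = {c, g}
Tree: B1–B2, B2–B3, B3–B4, B2–B5, B2–B6
Every bag has size at most 2, so the width is 2 − 1 = 1 and tw(G) ≤ 1. Since G has at least one edge (e.g. c–b), it is not an edgeless graph, so tw(G) ≥ 1. Combining the bounds, tw(G) = 1.

1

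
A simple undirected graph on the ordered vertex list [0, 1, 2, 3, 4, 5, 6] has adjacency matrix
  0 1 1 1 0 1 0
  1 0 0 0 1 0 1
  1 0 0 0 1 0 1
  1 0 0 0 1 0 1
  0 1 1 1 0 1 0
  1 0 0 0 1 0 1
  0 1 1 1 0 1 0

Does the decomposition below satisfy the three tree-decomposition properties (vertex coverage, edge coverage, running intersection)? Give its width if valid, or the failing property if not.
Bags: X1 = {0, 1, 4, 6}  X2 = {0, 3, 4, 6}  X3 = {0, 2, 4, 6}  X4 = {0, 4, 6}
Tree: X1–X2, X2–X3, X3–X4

A tree decomposition must satisfy three properties: every vertex lies in some bag; for every edge, both endpoints lie together in some bag; and for every vertex, the bags containing it form a connected subtree. Here vertex 5 appears in no bag, so the decomposition is invalid.

No — vertex 5 appears in no bag.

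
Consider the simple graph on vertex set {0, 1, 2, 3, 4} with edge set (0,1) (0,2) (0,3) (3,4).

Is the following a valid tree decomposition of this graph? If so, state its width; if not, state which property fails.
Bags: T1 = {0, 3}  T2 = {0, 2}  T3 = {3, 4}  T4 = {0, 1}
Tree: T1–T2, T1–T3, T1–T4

Every vertex of G appears in some bag (union = {0, 1, 2, 3, 4}); every edge is covered by a bag; and for each vertex v the set of bags containing v is connected in the bag tree. The decomposition is therefore valid. The largest bag has 2 vertices, so the width is 1.

Yes; width 1.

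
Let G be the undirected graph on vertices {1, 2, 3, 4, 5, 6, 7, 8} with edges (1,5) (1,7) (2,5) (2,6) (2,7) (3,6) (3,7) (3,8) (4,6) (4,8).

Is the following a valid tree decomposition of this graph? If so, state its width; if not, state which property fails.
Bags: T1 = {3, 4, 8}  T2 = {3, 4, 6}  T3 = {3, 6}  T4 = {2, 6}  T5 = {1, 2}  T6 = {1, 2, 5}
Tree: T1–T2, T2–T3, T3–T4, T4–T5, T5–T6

A tree decomposition must satisfy three properties: every vertex lies in some bag; for every edge, both endpoints lie together in some bag; and for every vertex, the bags containing it form a connected subtree. Here vertex 7 appears in no bag, so the decomposition is invalid.

No — vertex 7 appears in no bag.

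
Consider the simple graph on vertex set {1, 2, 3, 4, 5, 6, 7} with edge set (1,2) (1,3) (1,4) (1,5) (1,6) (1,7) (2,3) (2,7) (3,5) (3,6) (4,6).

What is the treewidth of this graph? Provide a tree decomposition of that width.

Each bag holds 3 vertices, so the decomposition has width 2, which upper-bounds the treewidth. Conversely, {1, 2, 3} is a clique of size 3, and the vertices of any clique must share a bag in every tree decomposition; so some bag has ≥ 3 vertices and tw(G) ≥ 2. Hence tw(G) = 2 exactly.

Treewidth 2.
Bags: B1 = {1, 2, 3}  B2 = {1, 2, 7}  B3 = {1, 3, 5}  B4 = {1, 3, 6}  B5 = {1, 4, 6}
Tree: B1–B2, B1–B3, B1–B4, B4–B5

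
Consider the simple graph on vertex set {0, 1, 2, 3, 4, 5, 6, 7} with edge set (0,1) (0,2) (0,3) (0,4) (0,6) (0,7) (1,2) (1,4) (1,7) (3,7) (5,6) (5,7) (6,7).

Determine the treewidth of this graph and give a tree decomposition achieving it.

The largest bag has 3 vertices, giving width 2; this decomposition certifies tw(G) ≤ 2. For the lower bound, the 3 vertices {0, 1, 2} are pairwise adjacent, and any tree decomposition puts a clique entirely inside one bag — forcing width ≥ 2. Combining the bounds, tw(G) = 2.

Treewidth 2.
Bags: B1 = {0, 6, 7}  B2 = {0, 1, 7}  B3 = {5, 6, 7}  B4 = {0, 1, 4}  B5 = {0, 1, 2}  B6 = {0, 3, 7}
Tree: B1–B2, B1–B3, B2–B4, B2–B5, B1–B6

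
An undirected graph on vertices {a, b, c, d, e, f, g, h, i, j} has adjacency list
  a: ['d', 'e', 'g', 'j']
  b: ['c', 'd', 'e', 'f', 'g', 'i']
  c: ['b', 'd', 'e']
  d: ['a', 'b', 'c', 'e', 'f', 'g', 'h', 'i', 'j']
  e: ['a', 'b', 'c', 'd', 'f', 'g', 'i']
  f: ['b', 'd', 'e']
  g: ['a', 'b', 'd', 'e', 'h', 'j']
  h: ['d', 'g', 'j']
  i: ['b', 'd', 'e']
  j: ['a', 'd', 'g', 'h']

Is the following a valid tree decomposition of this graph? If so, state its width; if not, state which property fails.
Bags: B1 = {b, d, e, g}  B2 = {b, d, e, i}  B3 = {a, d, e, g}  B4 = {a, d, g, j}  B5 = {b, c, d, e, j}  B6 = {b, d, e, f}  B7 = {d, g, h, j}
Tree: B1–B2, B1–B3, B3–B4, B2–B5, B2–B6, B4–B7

A tree decomposition must satisfy three properties: every vertex lies in some bag; for every edge, both endpoints lie together in some bag; and for every vertex, the bags containing it form a connected subtree. Here bags containing vertex j are not connected in the tree, so the decomposition is invalid.

No — bags containing vertex j are not connected in the tree.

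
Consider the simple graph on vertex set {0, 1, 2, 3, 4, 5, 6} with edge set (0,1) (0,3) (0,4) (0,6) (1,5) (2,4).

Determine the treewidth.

A width-1 tree decomposition is:
Bags: B1 = {0, 4}  B2 = {0, 1}  B3 = {0, 6}  B4 = {1, 5}  B5 = {2, 4}  B6 = {0, 3}
Tree: B1–B2, B1–B3, B2–B4, B1–B5, B2–B6
Each bag holds 2 vertices, so the decomposition has width 1, which upper-bounds the treewidth. Since G has at least one edge (e.g. 4–0), it is not an edgeless graph, so tw(G) ≥ 1. The upper and lower bounds meet at 1, so that is the treewidth.

1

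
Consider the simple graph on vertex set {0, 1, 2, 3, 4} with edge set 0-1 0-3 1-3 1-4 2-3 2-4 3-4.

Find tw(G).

A width-2 tree decomposition is:
Bags: B1 = {1, 3, 4}  B2 = {0, 1, 3}  B3 = {2, 3, 4}
Tree: B1–B2, B1–B3
Every bag has size at most 3, so the width is 3 − 1 = 2 and tw(G) ≤ 2. Conversely, {0, 1, 3} is a clique of size 3, and the vertices of any clique must share a bag in every tree decomposition; so some bag has ≥ 3 vertices and tw(G) ≥ 2. Combining the bounds, tw(G) = 2.

2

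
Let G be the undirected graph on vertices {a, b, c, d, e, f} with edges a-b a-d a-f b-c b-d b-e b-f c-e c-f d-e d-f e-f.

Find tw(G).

A width-3 tree decomposition is:
Bags: B1 = {a, b, d, f}  B2 = {b, d, e, f}  B3 = {b, c, e, f}
Tree: B1–B2, B2–B3
The largest bag has 4 vertices, giving width 3; this decomposition certifies tw(G) ≤ 3. For the lower bound, the 4 vertices {b, d, e, f} are pairwise adjacent, and any tree decomposition puts a clique entirely inside one bag — forcing width ≥ 3. Hence tw(G) = 3 exactly.

3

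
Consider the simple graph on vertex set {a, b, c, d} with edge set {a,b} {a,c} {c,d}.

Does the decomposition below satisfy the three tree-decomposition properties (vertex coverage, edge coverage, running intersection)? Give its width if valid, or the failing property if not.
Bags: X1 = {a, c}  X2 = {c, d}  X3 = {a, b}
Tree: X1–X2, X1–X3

Yes; width 1.

Vertex coverage: the bags together contain {a, b, c, d}, the full vertex set. Edge coverage: each edge of G has both endpoints in at least one bag. Running intersection: for every vertex, the bags containing it form a connected subtree. All three properties hold, so this is a valid tree decomposition of width max|bag| − 1 = 1, and hence tw(G) ≤ 1.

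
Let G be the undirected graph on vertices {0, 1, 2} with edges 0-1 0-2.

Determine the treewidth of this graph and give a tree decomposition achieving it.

Treewidth 1.
Bags: B1 = {0, 2}  B2 = {0, 1}
Tree: B1–B2

Every bag has size at most 2, so the width is 2 − 1 = 1 and tw(G) ≤ 1. Any graph with an edge has treewidth ≥ 1, and G has the edge 0–2. Combining the bounds, tw(G) = 1.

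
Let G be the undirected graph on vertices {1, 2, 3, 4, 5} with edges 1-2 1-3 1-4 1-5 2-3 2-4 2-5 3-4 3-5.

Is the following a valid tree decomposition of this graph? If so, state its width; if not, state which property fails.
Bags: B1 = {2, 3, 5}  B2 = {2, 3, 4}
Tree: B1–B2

A tree decomposition must satisfy three properties: every vertex lies in some bag; for every edge, both endpoints lie together in some bag; and for every vertex, the bags containing it form a connected subtree. Here vertex 1 appears in no bag, so the decomposition is invalid.

No — vertex 1 appears in no bag.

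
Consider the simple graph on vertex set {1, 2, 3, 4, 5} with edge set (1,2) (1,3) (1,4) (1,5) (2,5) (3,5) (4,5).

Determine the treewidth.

2

A width-2 tree decomposition is:
Bags: B1 = {1, 2, 5}  B2 = {1, 3, 5}  B3 = {1, 4, 5}
Tree: B1–B2, B2–B3
The largest bag has 3 vertices, giving width 2; this decomposition certifies tw(G) ≤ 2. For the lower bound, the 3 vertices {1, 2, 5} are pairwise adjacent, and any tree decomposition puts a clique entirely inside one bag — forcing width ≥ 2. Combining the bounds, tw(G) = 2.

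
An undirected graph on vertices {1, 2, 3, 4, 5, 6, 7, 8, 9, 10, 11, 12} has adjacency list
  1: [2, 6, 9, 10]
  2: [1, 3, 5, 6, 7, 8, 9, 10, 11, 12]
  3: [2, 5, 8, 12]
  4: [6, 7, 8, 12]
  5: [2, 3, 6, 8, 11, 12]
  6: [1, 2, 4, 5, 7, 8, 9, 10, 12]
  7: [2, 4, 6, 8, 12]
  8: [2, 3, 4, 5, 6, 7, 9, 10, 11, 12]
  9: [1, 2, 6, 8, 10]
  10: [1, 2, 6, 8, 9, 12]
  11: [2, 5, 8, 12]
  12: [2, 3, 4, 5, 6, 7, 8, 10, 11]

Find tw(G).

A width-4 tree decomposition is:
Bags: B1 = {2, 6, 8, 9, 10}  B2 = {2, 6, 8, 10, 12}  B3 = {2, 5, 6, 8, 12}  B4 = {2, 5, 8, 11, 12}  B5 = {2, 6, 7, 8, 12}  B6 = {4, 6, 7, 8, 12}  B7 = {1, 2, 6, 9, 10}  B8 = {2, 3, 5, 8, 12}
Tree: B1–B2, B2–B3, B3–B4, B3–B5, B5–B6, B1–B7, B4–B8
Each bag holds 5 vertices, so the decomposition has width 4, which upper-bounds the treewidth. For the lower bound, the 5 vertices {2, 6, 8, 9, 10} are pairwise adjacent, and any tree decomposition puts a clique entirely inside one bag — forcing width ≥ 4. The upper and lower bounds meet at 4, so that is the treewidth.

4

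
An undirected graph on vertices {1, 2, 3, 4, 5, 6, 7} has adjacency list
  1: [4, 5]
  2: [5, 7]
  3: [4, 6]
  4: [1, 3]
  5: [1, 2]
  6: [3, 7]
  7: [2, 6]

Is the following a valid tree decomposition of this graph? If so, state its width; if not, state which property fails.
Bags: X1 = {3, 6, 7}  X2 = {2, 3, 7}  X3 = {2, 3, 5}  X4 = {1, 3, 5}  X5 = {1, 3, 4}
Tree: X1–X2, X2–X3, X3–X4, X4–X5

Yes; width 2.

Checking the three conditions: (i) the bags cover all of {1, 2, 3, 4, 5, 6, 7}; (ii) for each edge, some bag contains both endpoints; (iii) the bags containing any fixed vertex form a subtree. All hold, so the decomposition is valid with width 3 − 1 = 2.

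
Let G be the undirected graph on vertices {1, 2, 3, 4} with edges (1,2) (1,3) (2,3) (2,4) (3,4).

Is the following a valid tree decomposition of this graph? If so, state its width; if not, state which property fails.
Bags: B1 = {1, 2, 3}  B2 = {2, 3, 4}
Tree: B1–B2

Every vertex of G appears in some bag (union = {1, 2, 3, 4}); every edge is covered by a bag; and for each vertex v the set of bags containing v is connected in the bag tree. The decomposition is therefore valid. The largest bag has 3 vertices, so the width is 2.

Yes; width 2.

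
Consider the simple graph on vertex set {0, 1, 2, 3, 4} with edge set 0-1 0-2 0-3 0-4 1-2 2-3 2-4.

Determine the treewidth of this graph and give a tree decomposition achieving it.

Every bag has size at most 3, so the width is 3 − 1 = 2 and tw(G) ≤ 2. On the other hand G contains the 3-clique {0, 1, 2}. A clique must lie in a single bag of any decomposition, so no decomposition can have width below 2. The upper and lower bounds meet at 2, so that is the treewidth.

Treewidth 2.
One optimal decomposition is:
Bags: B1 = {0, 1, 2}  B2 = {0, 2, 3}  B3 = {0, 2, 4}
Tree: B1–B2, B2–B3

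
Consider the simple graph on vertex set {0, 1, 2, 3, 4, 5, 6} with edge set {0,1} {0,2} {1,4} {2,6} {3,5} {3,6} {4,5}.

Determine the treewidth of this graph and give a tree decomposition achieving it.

Treewidth 2.
One optimal decomposition is:
Bags: B1 = {0, 1, 4}  B2 = {0, 4, 5}  B3 = {0, 3, 5}  B4 = {0, 3, 6}  B5 = {0, 2, 6}
Tree: B1–B2, B2–B3, B3–B4, B4–B5

The largest bag has 3 vertices, giving width 2; this decomposition certifies tw(G) ≤ 2. For the lower bound, G contains the cycle 0–1–4–5–3–6–2–0, so G is not a forest; only forests have treewidth ≤ 1, hence tw(G) ≥ 2. Therefore the treewidth is 2.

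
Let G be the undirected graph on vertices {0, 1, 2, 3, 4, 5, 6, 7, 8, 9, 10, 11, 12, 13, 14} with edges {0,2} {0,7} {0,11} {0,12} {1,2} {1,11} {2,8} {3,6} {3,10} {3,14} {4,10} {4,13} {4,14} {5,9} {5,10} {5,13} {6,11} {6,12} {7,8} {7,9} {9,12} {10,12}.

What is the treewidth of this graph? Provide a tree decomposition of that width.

Every bag has size at most 4, so the width is 4 − 1 = 3 and tw(G) ≤ 3. For the lower bound: the 4 vertex sets {4,13,14}, {5}, {10}, {3,6,9,12} are disjoint, each induces a connected subgraph, and every pair is joined by at least one edge of G. Contracting each set to a single vertex therefore yields K_{4} as a minor, and since treewidth is minor-monotone, tw(G) ≥ tw(K_{4}) = 3. The upper and lower bounds meet at 3, so that is the treewidth.

Treewidth 3.
One optimal decomposition is:
Bags: B1 = {4, 5, 13, 14}  B2 = {4, 5, 10, 14}  B3 = {3, 5, 10, 14}  B4 = {3, 5, 9, 10}  B5 = {3, 9, 10, 12}  B6 = {3, 6, 9, 12}  B7 = {6, 7, 9, 12}  B8 = {0, 6, 7, 12}  B9 = {0, 6, 7, 11}  B10 = {0, 7, 8, 11}  B11 = {0, 2, 8, 11}  B12 = {1, 2, 8, 11}
Tree: B1–B2, B2–B3, B3–B4, B4–B5, B5–B6, B6–B7, B7–B8, B8–B9, B9–B10, B10–B11, B11–B12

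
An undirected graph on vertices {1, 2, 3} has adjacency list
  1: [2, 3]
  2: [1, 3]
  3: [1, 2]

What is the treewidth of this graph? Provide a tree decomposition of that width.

Treewidth 2.
Bags: B1 = {1, 2, 3}
Tree: (single bag)

With just one bag of size 3, the width is 3 − 1 = 2, so tw(G) ≤ 2. On the other hand G contains the 3-clique {1, 2, 3}. A clique must lie in a single bag of any decomposition, so no decomposition can have width below 2. The upper and lower bounds meet at 2, so that is the treewidth.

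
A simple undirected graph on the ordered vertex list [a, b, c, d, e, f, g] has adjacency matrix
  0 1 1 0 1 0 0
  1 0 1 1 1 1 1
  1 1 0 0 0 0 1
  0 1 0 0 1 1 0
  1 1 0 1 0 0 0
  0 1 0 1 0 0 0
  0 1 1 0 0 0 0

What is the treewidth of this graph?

2

A width-2 tree decomposition is:
Bags: B1 = {a, b, c}  B2 = {a, b, e}  B3 = {b, c, g}  B4 = {b, d, e}  B5 = {b, d, f}
Tree: B1–B2, B1–B3, B2–B4, B4–B5
Each bag holds 3 vertices, so the decomposition has width 2, which upper-bounds the treewidth. Conversely, {b, d, e} is a clique of size 3, and the vertices of any clique must share a bag in every tree decomposition; so some bag has ≥ 3 vertices and tw(G) ≥ 2. The upper and lower bounds meet at 2, so that is the treewidth.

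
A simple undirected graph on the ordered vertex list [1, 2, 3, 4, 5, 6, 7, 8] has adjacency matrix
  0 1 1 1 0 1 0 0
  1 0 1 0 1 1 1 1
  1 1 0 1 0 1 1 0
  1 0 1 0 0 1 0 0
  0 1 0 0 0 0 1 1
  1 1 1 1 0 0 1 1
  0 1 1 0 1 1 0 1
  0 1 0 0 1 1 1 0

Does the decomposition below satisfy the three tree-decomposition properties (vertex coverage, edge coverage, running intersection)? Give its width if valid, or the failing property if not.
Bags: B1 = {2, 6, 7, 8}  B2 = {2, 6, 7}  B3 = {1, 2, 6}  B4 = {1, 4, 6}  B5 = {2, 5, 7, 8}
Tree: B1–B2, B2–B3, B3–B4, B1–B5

A tree decomposition must satisfy three properties: every vertex lies in some bag; for every edge, both endpoints lie together in some bag; and for every vertex, the bags containing it form a connected subtree. Here vertex 3 appears in no bag, so the decomposition is invalid.

No — vertex 3 appears in no bag.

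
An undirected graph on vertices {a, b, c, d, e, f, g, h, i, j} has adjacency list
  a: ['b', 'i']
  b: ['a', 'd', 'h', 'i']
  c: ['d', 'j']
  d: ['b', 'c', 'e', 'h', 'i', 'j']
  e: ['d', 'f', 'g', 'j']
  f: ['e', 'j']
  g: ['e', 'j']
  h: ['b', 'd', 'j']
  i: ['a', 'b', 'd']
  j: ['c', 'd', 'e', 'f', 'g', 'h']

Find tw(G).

A width-2 tree decomposition is:
Bags: B1 = {b, d, h}  B2 = {d, h, j}  B3 = {d, e, j}  B4 = {b, d, i}  B5 = {e, f, j}  B6 = {a, b, i}  B7 = {c, d, j}  B8 = {e, g, j}
Tree: B1–B2, B2–B3, B1–B4, B3–B5, B4–B6, B2–B7, B3–B8
Each bag holds 3 vertices, so the decomposition has width 2, which upper-bounds the treewidth. For the lower bound, the 3 vertices {d, e, j} are pairwise adjacent, and any tree decomposition puts a clique entirely inside one bag — forcing width ≥ 2. Hence tw(G) = 2 exactly.

2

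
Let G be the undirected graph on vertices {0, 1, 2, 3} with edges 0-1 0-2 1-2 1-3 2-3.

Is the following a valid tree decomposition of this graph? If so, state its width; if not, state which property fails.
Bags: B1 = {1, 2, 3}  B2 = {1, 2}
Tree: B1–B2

No — vertex 0 appears in no bag.

A tree decomposition must satisfy three properties: every vertex lies in some bag; for every edge, both endpoints lie together in some bag; and for every vertex, the bags containing it form a connected subtree. Here vertex 0 appears in no bag, so the decomposition is invalid.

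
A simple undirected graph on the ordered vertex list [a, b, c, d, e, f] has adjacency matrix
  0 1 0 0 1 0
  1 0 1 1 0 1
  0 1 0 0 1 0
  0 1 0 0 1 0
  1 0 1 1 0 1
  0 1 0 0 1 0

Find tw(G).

A width-2 tree decomposition is:
Bags: B1 = {b, d, e}  B2 = {b, c, e}  B3 = {b, e, f}  B4 = {a, b, e}
Tree: B1–B2, B2–B3, B3–B4
Every bag has size at most 3, so the width is 3 − 1 = 2 and tw(G) ≤ 2. For the lower bound, G contains the cycle e–d–b–c–e, so G is not a forest; only forests have treewidth ≤ 1, hence tw(G) ≥ 2. The upper and lower bounds meet at 2, so that is the treewidth.

2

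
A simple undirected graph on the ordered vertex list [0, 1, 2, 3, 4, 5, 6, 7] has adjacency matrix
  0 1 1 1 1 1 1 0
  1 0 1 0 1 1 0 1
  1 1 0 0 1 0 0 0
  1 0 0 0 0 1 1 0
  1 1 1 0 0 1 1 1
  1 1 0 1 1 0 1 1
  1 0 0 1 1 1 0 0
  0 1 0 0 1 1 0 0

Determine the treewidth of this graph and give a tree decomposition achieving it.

Each bag holds 4 vertices, so the decomposition has width 3, which upper-bounds the treewidth. For the lower bound, the 4 vertices {0, 3, 5, 6} are pairwise adjacent, and any tree decomposition puts a clique entirely inside one bag — forcing width ≥ 3. The upper and lower bounds meet at 3, so that is the treewidth.

Treewidth 3.
Bags: B1 = {0, 4, 5, 6}  B2 = {0, 1, 4, 5}  B3 = {0, 3, 5, 6}  B4 = {0, 1, 2, 4}  B5 = {1, 4, 5, 7}
Tree: B1–B2, B1–B3, B2–B4, B2–B5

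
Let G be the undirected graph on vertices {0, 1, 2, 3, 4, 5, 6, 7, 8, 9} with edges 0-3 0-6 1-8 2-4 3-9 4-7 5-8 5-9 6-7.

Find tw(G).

1

A width-1 tree decomposition is:
Bags: B1 = {2, 4}  B2 = {4, 7}  B3 = {6, 7}  B4 = {0, 6}  B5 = {0, 3}  B6 = {3, 9}  B7 = {5, 9}  B8 = {5, 8}  B9 = {1, 8}
Tree: B1–B2, B2–B3, B3–B4, B4–B5, B5–B6, B6–B7, B7–B8, B8–B9
Each bag holds 2 vertices, so the decomposition has width 1, which upper-bounds the treewidth. Any graph with an edge has treewidth ≥ 1, and G has the edge 2–4. The upper and lower bounds meet at 1, so that is the treewidth.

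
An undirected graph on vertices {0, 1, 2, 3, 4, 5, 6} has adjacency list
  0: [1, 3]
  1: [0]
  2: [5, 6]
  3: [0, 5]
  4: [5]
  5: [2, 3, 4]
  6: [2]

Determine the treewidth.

A width-1 tree decomposition is:
Bags: B1 = {0, 3}  B2 = {3, 5}  B3 = {2, 5}  B4 = {0, 1}  B5 = {4, 5}  B6 = {2, 6}
Tree: B1–B2, B2–B3, B1–B4, B2–B5, B3–B6
Every bag has size at most 2, so the width is 2 − 1 = 1 and tw(G) ≤ 1. Any graph with an edge has treewidth ≥ 1, and G has the edge 3–0. Combining the bounds, tw(G) = 1.

1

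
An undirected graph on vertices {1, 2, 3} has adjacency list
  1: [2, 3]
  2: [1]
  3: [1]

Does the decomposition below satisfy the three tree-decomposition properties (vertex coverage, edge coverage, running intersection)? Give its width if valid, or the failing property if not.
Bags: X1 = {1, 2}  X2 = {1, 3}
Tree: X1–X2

Every vertex of G appears in some bag (union = {1, 2, 3}); every edge is covered by a bag; and for each vertex v the set of bags containing v is connected in the bag tree. The decomposition is therefore valid. The largest bag has 2 vertices, so the width is 1.

Yes; width 1.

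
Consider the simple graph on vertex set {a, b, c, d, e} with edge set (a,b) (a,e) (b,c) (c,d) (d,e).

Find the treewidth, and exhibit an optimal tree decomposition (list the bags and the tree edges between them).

Treewidth 2.
One optimal decomposition is:
Bags: B1 = {a, d, e}  B2 = {a, c, d}  B3 = {a, b, c}
Tree: B1–B2, B2–B3

Every bag has size at most 3, so the width is 3 − 1 = 2 and tw(G) ≤ 2. The edges a–e–d–c–b–a form a cycle, so G is not a tree and its treewidth is at least 2. Therefore the treewidth is 2.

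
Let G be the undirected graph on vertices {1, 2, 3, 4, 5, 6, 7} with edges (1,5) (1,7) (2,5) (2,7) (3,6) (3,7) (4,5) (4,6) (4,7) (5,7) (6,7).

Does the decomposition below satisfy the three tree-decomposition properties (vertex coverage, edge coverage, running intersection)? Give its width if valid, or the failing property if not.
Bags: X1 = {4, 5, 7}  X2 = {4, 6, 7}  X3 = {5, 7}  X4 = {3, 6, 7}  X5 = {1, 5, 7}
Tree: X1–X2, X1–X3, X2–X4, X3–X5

A tree decomposition must satisfy three properties: every vertex lies in some bag; for every edge, both endpoints lie together in some bag; and for every vertex, the bags containing it form a connected subtree. Here vertex 2 appears in no bag, so the decomposition is invalid.

No — vertex 2 appears in no bag.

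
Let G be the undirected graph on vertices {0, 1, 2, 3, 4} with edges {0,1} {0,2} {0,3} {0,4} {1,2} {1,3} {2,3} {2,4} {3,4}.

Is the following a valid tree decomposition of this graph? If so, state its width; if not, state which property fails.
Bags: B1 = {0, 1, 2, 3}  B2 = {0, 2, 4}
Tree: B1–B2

A tree decomposition must satisfy three properties: every vertex lies in some bag; for every edge, both endpoints lie together in some bag; and for every vertex, the bags containing it form a connected subtree. Here edge (3,4) lies in no bag, so the decomposition is invalid.

No — edge (3,4) lies in no bag.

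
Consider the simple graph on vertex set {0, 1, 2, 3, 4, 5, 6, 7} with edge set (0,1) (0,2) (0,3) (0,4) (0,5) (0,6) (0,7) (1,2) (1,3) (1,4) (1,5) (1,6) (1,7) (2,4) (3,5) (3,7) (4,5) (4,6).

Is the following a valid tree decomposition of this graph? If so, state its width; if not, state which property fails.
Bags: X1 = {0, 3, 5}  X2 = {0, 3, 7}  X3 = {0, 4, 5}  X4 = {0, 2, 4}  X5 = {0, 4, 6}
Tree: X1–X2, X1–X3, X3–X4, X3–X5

No — vertex 1 appears in no bag.

A tree decomposition must satisfy three properties: every vertex lies in some bag; for every edge, both endpoints lie together in some bag; and for every vertex, the bags containing it form a connected subtree. Here vertex 1 appears in no bag, so the decomposition is invalid.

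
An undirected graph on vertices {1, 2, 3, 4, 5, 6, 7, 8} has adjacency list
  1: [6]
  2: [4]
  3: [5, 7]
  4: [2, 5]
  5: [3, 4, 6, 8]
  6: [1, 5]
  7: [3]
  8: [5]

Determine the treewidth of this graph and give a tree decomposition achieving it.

Each bag holds 2 vertices, so the decomposition has width 1, which upper-bounds the treewidth. Any graph with an edge has treewidth ≥ 1, and G has the edge 3–5. Hence tw(G) = 1 exactly.

Treewidth 1.
One optimal decomposition is:
Bags: B1 = {3, 5}  B2 = {4, 5}  B3 = {5, 8}  B4 = {2, 4}  B5 = {5, 6}  B6 = {1, 6}  B7 = {3, 7}
Tree: B1–B2, B1–B3, B2–B4, B3–B5, B5–B6, B1–B7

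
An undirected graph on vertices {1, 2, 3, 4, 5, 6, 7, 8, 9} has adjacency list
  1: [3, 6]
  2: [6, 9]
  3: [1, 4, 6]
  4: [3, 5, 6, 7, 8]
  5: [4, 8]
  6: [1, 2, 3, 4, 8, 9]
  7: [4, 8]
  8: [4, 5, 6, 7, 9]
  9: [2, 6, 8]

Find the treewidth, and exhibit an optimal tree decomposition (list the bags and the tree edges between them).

The largest bag has 3 vertices, giving width 2; this decomposition certifies tw(G) ≤ 2. Conversely, {4, 5, 8} is a clique of size 3, and the vertices of any clique must share a bag in every tree decomposition; so some bag has ≥ 3 vertices and tw(G) ≥ 2. Combining the bounds, tw(G) = 2.

Treewidth 2.
Bags: B1 = {4, 6, 8}  B2 = {4, 5, 8}  B3 = {3, 4, 6}  B4 = {1, 3, 6}  B5 = {6, 8, 9}  B6 = {2, 6, 9}  B7 = {4, 7, 8}
Tree: B1–B2, B1–B3, B3–B4, B1–B5, B5–B6, B1–B7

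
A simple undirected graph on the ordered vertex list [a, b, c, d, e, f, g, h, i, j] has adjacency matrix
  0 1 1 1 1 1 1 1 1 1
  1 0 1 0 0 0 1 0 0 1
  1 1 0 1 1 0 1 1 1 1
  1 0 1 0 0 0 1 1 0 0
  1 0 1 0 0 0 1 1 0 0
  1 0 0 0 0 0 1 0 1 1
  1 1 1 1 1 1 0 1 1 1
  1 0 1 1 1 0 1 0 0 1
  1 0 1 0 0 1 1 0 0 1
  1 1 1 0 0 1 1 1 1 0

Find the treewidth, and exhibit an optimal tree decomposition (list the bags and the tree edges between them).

Each bag holds 5 vertices, so the decomposition has width 4, which upper-bounds the treewidth. On the other hand G contains the 5-clique {a, c, d, g, h}. A clique must lie in a single bag of any decomposition, so no decomposition can have width below 4. Hence tw(G) = 4 exactly.

Treewidth 4.
One optimal decomposition is:
Bags: B1 = {a, c, g, i, j}  B2 = {a, c, g, h, j}  B3 = {a, c, e, g, h}  B4 = {a, c, d, g, h}  B5 = {a, f, g, i, j}  B6 = {a, b, c, g, j}
Tree: B1–B2, B2–B3, B3–B4, B1–B5, B2–B6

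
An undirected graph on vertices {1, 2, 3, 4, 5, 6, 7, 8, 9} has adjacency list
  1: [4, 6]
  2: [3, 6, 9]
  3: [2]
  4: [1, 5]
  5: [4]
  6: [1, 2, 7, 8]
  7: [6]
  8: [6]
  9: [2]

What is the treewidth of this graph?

1

A width-1 tree decomposition is:
Bags: B1 = {2, 6}  B2 = {1, 6}  B3 = {2, 9}  B4 = {6, 8}  B5 = {2, 3}  B6 = {1, 4}  B7 = {4, 5}  B8 = {6, 7}
Tree: B1–B2, B1–B3, B1–B4, B1–B5, B2–B6, B6–B7, B2–B8
The largest bag has 2 vertices, giving width 1; this decomposition certifies tw(G) ≤ 1. G has an edge, so its treewidth is at least 1. The upper and lower bounds meet at 1, so that is the treewidth.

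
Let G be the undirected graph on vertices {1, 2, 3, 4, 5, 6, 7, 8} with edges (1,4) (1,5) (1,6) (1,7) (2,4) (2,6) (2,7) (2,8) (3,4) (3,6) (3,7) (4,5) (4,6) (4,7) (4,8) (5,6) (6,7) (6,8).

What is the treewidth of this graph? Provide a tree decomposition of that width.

Each bag holds 4 vertices, so the decomposition has width 3, which upper-bounds the treewidth. On the other hand G contains the 4-clique {2, 4, 6, 8}. A clique must lie in a single bag of any decomposition, so no decomposition can have width below 3. The upper and lower bounds meet at 3, so that is the treewidth.

Treewidth 3.
Bags: B1 = {2, 4, 6, 8}  B2 = {2, 4, 6, 7}  B3 = {3, 4, 6, 7}  B4 = {1, 4, 6, 7}  B5 = {1, 4, 5, 6}
Tree: B1–B2, B2–B3, B3–B4, B4–B5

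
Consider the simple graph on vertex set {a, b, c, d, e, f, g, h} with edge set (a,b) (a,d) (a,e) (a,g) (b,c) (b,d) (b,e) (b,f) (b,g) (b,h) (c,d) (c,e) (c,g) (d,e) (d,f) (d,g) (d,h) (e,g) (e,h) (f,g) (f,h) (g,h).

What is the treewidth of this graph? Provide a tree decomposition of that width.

Treewidth 4.
One such decomposition:
Bags: B1 = {b, c, d, e, g}  B2 = {a, b, d, e, g}  B3 = {b, d, e, g, h}  B4 = {b, d, f, g, h}
Tree: B1–B2, B2–B3, B3–B4

Every bag has size at most 5, so the width is 5 − 1 = 4 and tw(G) ≤ 4. On the other hand G contains the 5-clique {b, d, e, g, h}. A clique must lie in a single bag of any decomposition, so no decomposition can have width below 4. Combining the bounds, tw(G) = 4.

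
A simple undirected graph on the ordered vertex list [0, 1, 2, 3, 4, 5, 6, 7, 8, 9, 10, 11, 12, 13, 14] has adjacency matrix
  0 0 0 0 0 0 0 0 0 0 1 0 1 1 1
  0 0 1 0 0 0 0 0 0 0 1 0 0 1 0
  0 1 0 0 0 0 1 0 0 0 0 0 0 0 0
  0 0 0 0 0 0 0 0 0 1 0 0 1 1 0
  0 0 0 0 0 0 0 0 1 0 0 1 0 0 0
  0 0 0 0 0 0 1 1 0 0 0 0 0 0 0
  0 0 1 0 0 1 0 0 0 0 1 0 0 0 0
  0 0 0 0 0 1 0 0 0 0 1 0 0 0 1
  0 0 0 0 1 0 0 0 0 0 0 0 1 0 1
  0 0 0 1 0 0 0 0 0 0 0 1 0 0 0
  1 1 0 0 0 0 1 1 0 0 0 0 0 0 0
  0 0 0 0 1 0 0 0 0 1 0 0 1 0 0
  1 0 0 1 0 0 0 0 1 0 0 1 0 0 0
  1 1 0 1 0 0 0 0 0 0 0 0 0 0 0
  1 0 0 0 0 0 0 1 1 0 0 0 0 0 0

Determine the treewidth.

A width-3 tree decomposition is:
Bags: B1 = {2, 5, 6, 7}  B2 = {2, 6, 7, 10}  B3 = {1, 2, 7, 10}  B4 = {1, 7, 10, 14}  B5 = {0, 1, 10, 14}  B6 = {0, 1, 13, 14}  B7 = {0, 8, 13, 14}  B8 = {0, 8, 12, 13}  B9 = {3, 8, 12, 13}  B10 = {3, 4, 8, 12}  B11 = {3, 4, 11, 12}  B12 = {3, 4, 9, 11}
Tree: B1–B2, B2–B3, B3–B4, B4–B5, B5–B6, B6–B7, B7–B8, B8–B9, B9–B10, B10–B11, B11–B12
Every bag has size at most 4, so the width is 4 − 1 = 3 and tw(G) ≤ 3. For the lower bound: the 4 vertex sets {2,5,6}, {7}, {10}, {0,1,13,14} are disjoint, each induces a connected subgraph, and every pair is joined by at least one edge of G. Contracting each set to a single vertex therefore yields K_{4} as a minor, and since treewidth is minor-monotone, tw(G) ≥ tw(K_{4}) = 3. The upper and lower bounds meet at 3, so that is the treewidth.

3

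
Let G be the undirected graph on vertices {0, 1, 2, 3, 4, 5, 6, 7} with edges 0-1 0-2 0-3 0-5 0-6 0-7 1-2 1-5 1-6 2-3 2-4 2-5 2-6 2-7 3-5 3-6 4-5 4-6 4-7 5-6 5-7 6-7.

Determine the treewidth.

4

A width-4 tree decomposition is:
Bags: B1 = {0, 2, 5, 6, 7}  B2 = {0, 1, 2, 5, 6}  B3 = {2, 4, 5, 6, 7}  B4 = {0, 2, 3, 5, 6}
Tree: B1–B2, B1–B3, B2–B4
Each bag holds 5 vertices, so the decomposition has width 4, which upper-bounds the treewidth. On the other hand G contains the 5-clique {0, 1, 2, 5, 6}. A clique must lie in a single bag of any decomposition, so no decomposition can have width below 4. The upper and lower bounds meet at 4, so that is the treewidth.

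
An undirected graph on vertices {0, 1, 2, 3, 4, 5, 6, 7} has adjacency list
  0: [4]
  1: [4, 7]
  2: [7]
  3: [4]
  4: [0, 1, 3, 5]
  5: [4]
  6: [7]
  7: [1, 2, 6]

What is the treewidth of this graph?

1

A width-1 tree decomposition is:
Bags: B1 = {1, 4}  B2 = {1, 7}  B3 = {6, 7}  B4 = {0, 4}  B5 = {3, 4}  B6 = {4, 5}  B7 = {2, 7}
Tree: B1–B2, B2–B3, B1–B4, B4–B5, B4–B6, B2–B7
The largest bag has 2 vertices, giving width 1; this decomposition certifies tw(G) ≤ 1. G has an edge, so its treewidth is at least 1. The upper and lower bounds meet at 1, so that is the treewidth.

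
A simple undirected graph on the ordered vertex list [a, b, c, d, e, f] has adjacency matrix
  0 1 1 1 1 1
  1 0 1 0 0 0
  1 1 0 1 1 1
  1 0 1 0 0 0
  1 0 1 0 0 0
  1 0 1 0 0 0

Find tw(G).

2

A width-2 tree decomposition is:
Bags: B1 = {a, b, c}  B2 = {a, c, f}  B3 = {a, c, d}  B4 = {a, c, e}
Tree: B1–B2, B2–B3, B1–B4
Every bag has size at most 3, so the width is 3 − 1 = 2 and tw(G) ≤ 2. For the lower bound, the 3 vertices {a, c, d} are pairwise adjacent, and any tree decomposition puts a clique entirely inside one bag — forcing width ≥ 2. Therefore the treewidth is 2.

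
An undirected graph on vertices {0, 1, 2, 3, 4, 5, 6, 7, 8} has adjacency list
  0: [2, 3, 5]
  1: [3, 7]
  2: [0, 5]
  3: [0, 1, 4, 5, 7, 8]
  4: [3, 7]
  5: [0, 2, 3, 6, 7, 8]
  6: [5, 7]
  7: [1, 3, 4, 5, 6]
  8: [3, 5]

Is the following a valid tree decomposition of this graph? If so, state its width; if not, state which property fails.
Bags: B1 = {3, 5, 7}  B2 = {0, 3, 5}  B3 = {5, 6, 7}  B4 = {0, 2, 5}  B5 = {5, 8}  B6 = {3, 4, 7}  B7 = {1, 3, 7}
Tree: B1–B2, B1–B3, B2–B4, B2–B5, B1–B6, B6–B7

A tree decomposition must satisfy three properties: every vertex lies in some bag; for every edge, both endpoints lie together in some bag; and for every vertex, the bags containing it form a connected subtree. Here edge (3,8) lies in no bag, so the decomposition is invalid.

No — edge (3,8) lies in no bag.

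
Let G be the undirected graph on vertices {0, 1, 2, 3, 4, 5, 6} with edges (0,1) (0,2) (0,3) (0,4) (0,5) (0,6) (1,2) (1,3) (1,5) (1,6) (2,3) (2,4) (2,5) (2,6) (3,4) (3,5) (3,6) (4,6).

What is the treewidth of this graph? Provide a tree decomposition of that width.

Treewidth 4.
Bags: B1 = {0, 2, 3, 4, 6}  B2 = {0, 1, 2, 3, 6}  B3 = {0, 1, 2, 3, 5}
Tree: B1–B2, B2–B3

Each bag holds 5 vertices, so the decomposition has width 4, which upper-bounds the treewidth. For the lower bound, the 5 vertices {0, 1, 2, 3, 5} are pairwise adjacent, and any tree decomposition puts a clique entirely inside one bag — forcing width ≥ 4. The upper and lower bounds meet at 4, so that is the treewidth.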